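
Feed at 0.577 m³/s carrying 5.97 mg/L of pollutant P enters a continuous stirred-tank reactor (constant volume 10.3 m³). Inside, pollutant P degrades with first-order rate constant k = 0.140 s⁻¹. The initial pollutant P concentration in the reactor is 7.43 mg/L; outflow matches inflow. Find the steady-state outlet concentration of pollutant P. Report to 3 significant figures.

1.71 mg/L

V dC/dt = Q(C_in − C) − k V C.
Steady state (dC/dt = 0): C_ss = Q C_in/(Q + kV) = C_in/(1 + kV/Q).
C_ss = 0.577·5.97/(0.577 + 0.140·10.3) = 3.4447/2.0190 = 1.7061 mg/L.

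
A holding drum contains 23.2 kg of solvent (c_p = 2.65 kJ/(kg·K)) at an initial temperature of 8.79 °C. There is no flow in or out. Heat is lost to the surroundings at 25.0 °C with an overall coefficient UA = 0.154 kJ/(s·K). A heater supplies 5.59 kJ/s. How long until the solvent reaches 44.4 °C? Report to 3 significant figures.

M c_p dT/dt = −UA(T − T_amb) + Q̇.
τ = M c_p/UA = 399.22 s; T_ss = T_amb + Q̇/UA = 25.0 + 5.59/0.154 = 61.299 °C.
T(t) = T_ss + (T₀ − T_ss)e^(−t/τ); set T = 44.4:
t = −τ ln[(T − T_ss)/(T₀ − T_ss)] = −399.22 · ln(0.32183) = 452.61 s.

453 s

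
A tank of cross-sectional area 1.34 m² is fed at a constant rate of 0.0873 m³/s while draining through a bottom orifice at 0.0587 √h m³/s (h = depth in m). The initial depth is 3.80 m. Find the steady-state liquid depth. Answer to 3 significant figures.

A dh/dt = Q_in − 0.0587 √h. Steady state requires inflow = outflow:
Q_in = 0.0587 √h_ss ⇒ √h_ss = 0.0873/0.0587 = 1.4872.
h_ss = 1.4872² = 2.2118 m. (Since h₀ = 3.80 m > h_ss, the level will fall toward this value.)

2.21 m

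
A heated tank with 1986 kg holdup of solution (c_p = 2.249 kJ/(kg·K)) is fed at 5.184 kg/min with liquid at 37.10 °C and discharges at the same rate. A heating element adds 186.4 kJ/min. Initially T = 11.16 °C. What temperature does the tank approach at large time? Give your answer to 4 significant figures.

First-law balance (no shaft work): M c_p dT/dt = ṁ c_p (T_in − T) + 186.4.
At steady state dT/dt = 0 ⇒ T_ss = T_in + Q̇/(ṁ c_p) = 37.10 + 186.4/(5.184·2.249) = 53.0879 °C.

53.09 °C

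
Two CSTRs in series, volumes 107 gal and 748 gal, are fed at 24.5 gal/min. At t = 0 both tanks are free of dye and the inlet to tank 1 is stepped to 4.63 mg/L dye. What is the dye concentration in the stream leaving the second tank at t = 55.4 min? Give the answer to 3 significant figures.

3.75 mg/L

Each tank obeys Vᵢ dCᵢ/dt = Q(Cᵢ₋₁ − Cᵢ), so τᵢ = Vᵢ/Q.
τ₁ = 107/24.5 = 4.3673 min; τ₂ = 748/24.5 = 30.531 min.
Tank 1: C₁ = C_in(1 − e^(−t/τ₁)). Tank 2 (τ₁ ≠ τ₂): C₂ = C_in[1 − (τ₁ e^(−t/τ₁) − τ₂ e^(−t/τ₂))/(τ₁ − τ₂)].
At t = 55.4: e^(−t/τ₁) = 3.0971e-06, e^(−t/τ₂) = 0.16291.
C₂ = 4.63·[1 − (4.3673·3.0971e-06 − 30.531·0.16291)/(-26.163)] = 4.63·0.80990 = 3.7498 mg/L.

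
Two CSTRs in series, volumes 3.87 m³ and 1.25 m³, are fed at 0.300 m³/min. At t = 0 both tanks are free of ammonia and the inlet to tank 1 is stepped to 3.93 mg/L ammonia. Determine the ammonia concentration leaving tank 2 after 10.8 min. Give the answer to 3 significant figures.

Species balance on tank i: dCᵢ/dt = (Cᵢ₋₁ − Cᵢ)/τᵢ with τᵢ = Vᵢ/Q.
τ₁ = 3.87/0.300 = 12.900 min; τ₂ = 1.25/0.300 = 4.1667 min.
Tank 1: C₁ = C_in(1 − e^(−t/τ₁)). Tank 2 (τ₁ ≠ τ₂): C₂ = C_in[1 − (τ₁ e^(−t/τ₁) − τ₂ e^(−t/τ₂))/(τ₁ − τ₂)].
At t = 10.8: e^(−t/τ₁) = 0.43292, e^(−t/τ₂) = 0.074870.
C₂ = 3.93·[1 − (12.900·0.43292 − 4.1667·0.074870)/(8.7333)] = 3.93·0.39626 = 1.5573 mg/L.

1.56 mg/L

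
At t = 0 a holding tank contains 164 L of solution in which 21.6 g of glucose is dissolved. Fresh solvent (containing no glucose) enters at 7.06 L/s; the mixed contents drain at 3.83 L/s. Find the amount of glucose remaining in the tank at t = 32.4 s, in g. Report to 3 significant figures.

12.0 g

Total volume: dV/dt = Q_in − Q_out = 3.2300 L/s, so V(t) = 164 + 3.2300 t and V(32.4) = 268.65 L.
No glucose enters, so dm/dt = −Q_out · (m/V).
Separate: dm/m = −Q_out dt/V(t) ⇒ ln(m/m₀) = −(Q_out/(Q_in−Q_out)) ln(V/V₀).
m = m₀ (V₀/V)^(Q_out/(Q_in−Q_out)) = 21.6 × (164/268.65)^(1.1858) = 12.031 g.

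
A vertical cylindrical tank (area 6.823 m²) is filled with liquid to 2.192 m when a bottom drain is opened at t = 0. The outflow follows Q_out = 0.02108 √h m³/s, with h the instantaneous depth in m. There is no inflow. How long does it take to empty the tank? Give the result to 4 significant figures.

958.4 s

A dh/dt = −Q_out = −0.02108 √h.
Separate and integrate: 2(√h − √h₀) = −(0.02108/A) t.
Tank is empty when √h = 0: t_empty = 2A√h₀/0.02108.
t_empty = 2·6.823·√2.192/0.02108 = 13.6460·1.48054/0.02108 = 958.418 s.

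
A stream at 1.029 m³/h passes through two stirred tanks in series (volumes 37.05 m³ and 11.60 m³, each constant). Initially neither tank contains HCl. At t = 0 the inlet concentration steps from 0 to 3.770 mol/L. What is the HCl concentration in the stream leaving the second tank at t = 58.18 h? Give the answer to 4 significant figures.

2.689 mol/L

Species balance on tank i: dCᵢ/dt = (Cᵢ₋₁ − Cᵢ)/τᵢ with τᵢ = Vᵢ/Q.
τ₁ = 37.05/1.029 = 36.0058 h; τ₂ = 11.60/1.029 = 11.2731 h.
Tank 1: C₁ = C_in(1 − e^(−t/τ₁)). Tank 2 (τ₁ ≠ τ₂): C₂ = C_in[1 − (τ₁ e^(−t/τ₁) − τ₂ e^(−t/τ₂))/(τ₁ − τ₂)].
At t = 58.18: e^(−t/τ₁) = 0.198722, e^(−t/τ₂) = 0.00573615.
C₂ = 3.770·[1 − (36.0058·0.198722 − 11.2731·0.00573615)/(24.7328)] = 3.770·0.713316 = 2.68920 mol/L.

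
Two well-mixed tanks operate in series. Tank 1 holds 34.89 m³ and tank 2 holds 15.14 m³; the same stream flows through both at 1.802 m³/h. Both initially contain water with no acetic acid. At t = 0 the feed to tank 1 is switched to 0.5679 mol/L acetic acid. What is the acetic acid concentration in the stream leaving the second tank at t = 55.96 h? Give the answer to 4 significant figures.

Species balance on tank i: dCᵢ/dt = (Cᵢ₋₁ − Cᵢ)/τᵢ with τᵢ = Vᵢ/Q.
τ₁ = 34.89/1.802 = 19.3618 h; τ₂ = 15.14/1.802 = 8.40178 h.
Solving the cascade with C₁(0)=C₂(0)=0 gives C₂(t) = C_in[1 − (τ₁ e^(−t/τ₁) − τ₂ e^(−t/τ₂))/(τ₁ − τ₂)].
At t = 55.96: e^(−t/τ₁) = 0.0555638, e^(−t/τ₂) = 0.00128051.
C₂ = 0.5679·[1 − (19.3618·0.0555638 − 8.40178·0.00128051)/(10.9600)] = 0.5679·0.902824 = 0.512714 mol/L.

0.5127 mol/L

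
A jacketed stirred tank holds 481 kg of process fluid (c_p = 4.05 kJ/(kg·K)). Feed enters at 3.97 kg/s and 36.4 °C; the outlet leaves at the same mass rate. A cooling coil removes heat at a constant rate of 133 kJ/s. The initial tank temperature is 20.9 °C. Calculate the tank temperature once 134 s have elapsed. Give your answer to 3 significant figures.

25.7 °C

M c_p dT/dt = ṁ c_p (T_in − T) − Q̇.
τ = M/ṁ = 121.16 s; T_ss = T_in − Q̇/(ṁ c_p) = 36.4 − 133/(3.97·4.05) = 28.128 °C.
Solution: T(t) = T_ss + (T₀ − T_ss) e^(−t/τ).
T(134) = 28.128 + (-7.2281)·e^(−134/121.16) = 28.128 + (-7.2281)·0.33088 = 25.736 °C.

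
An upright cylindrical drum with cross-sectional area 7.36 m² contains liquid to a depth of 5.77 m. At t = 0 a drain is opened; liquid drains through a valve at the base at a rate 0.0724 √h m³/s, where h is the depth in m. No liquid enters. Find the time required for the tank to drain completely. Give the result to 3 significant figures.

488 s

A dh/dt = −Q_out = −0.0724 √h.
This is separable: 2 d(√h)/dt = −0.0724/A, so √h = √h₀ − (0.0724/(2A)) t.
Tank is empty when √h = 0: t_empty = 2A√h₀/0.0724.
t_empty = 2·7.36·√5.77/0.0724 = 14.720·2.4021/0.0724 = 488.38 s.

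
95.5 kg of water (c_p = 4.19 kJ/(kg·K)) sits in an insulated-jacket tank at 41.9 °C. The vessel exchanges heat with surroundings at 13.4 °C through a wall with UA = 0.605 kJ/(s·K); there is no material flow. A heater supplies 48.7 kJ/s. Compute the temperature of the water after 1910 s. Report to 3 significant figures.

Lumped-capacitance energy balance: M c_p dT/dt = UA(T_amb − T) + Q̇.
dT/dt = (T_ss − T)/τ with T_ss = T_amb + Q̇/UA = 13.4 + 48.7/0.605 = 93.896 °C, τ = M c_p/UA = 95.5·4.19/0.605 = 661.40 s.
This is linear first-order; T(t) = T_ss + (T₀ − T_ss) e^(−t/τ).
T(1910) = 93.896 + (-51.996)·0.055697 = 91.000 °C.

91.0 °C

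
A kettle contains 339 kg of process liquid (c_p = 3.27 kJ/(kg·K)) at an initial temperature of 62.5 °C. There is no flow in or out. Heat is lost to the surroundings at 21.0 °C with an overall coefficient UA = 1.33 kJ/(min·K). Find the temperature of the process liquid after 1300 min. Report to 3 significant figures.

First-law balance (no shaft work): M c_p dT/dt = −UA(T − T_amb).
dT/dt = (T_ss − T)/τ with T_ss = T_amb = 21.000 °C, τ = M c_p/UA = 339·3.27/1.33 = 833.48 min.
Solution: T(t) = T_ss + (T₀ − T_ss) e^(−t/τ).
T(1300) = 21.000 + (41.500)·0.21019 = 29.723 °C.

29.7 °C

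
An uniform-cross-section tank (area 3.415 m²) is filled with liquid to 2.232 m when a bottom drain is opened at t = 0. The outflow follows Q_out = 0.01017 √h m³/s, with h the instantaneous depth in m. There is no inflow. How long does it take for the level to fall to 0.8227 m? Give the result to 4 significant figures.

394.2 s

A dh/dt = −Q_out = −0.01017 √h.
Separate and integrate: 2(√h − √h₀) = −(0.01017/A) t.
t = 2A(√h₀ − √h)/0.01017 = 2·3.415·(√2.232 − √0.8227)/0.01017
  = 6.83000 × (1.49399 − 0.907028) / 0.01017 = 394.192 s.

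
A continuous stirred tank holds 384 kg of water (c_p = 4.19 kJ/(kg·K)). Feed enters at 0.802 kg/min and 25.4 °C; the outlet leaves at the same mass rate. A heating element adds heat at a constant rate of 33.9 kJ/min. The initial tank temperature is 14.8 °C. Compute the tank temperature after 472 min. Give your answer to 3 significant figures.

Energy balance: M c_p dT/dt = ṁ c_p (T_in − T) + 33.9.
τ = M/ṁ = 478.80 min; T_ss = T_in + Q̇/(ṁ c_p) = 25.4 + 33.9/(0.802·4.19) = 35.488 °C.
This is linear first-order; T(t) = T_ss + (T₀ − T_ss) e^(−t/τ).
T(472) = 35.488 + (-20.688)·e^(−472/478.80) = 35.488 + (-20.688)·0.37314 = 27.768 °C.

27.8 °C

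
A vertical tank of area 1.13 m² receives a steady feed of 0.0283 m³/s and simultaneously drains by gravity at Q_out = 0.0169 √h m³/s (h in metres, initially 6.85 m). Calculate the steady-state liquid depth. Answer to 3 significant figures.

2.80 m

Volume balance on the tank: A dh/dt = Q_in − 0.0169 √h. At steady state dh/dt = 0:
Q_in = 0.0169 √h_ss ⇒ √h_ss = 0.0283/0.0169 = 1.6746.
h_ss = 1.6746² = 2.8041 m. (Since h₀ = 6.85 m > h_ss, the level will fall toward this value.)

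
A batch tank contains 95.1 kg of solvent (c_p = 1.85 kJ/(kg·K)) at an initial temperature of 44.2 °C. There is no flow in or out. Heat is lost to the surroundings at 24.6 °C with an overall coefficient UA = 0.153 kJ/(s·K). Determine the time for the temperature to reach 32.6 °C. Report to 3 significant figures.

1030 s

M c_p dT/dt = −UA(T − T_amb).
τ = M c_p/UA = 1149.9 s; T_ss = T_amb = 24.600 °C.
T(t) = T_ss + (T₀ − T_ss)e^(−t/τ); set T = 32.6:
t = −τ ln[(T − T_ss)/(T₀ − T_ss)] = −1149.9 · ln(0.40816) = 1030.4 s.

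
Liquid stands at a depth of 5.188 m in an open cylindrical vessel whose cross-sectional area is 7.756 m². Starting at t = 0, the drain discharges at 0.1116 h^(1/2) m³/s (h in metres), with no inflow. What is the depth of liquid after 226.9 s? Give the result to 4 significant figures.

With no inflow, A dh/dt = −0.1116 √h.
∫ h^(−1/2) dh = −(0.1116/A) ∫ dt, giving 2√h = 2√h₀ − (0.1116/A) t.
√h = √5.188 − 0.1116·226.9/(2·7.756) = 2.27772 − 1.63242 = 0.645302.
h = 0.645302² = 0.416415 m.

0.4164 m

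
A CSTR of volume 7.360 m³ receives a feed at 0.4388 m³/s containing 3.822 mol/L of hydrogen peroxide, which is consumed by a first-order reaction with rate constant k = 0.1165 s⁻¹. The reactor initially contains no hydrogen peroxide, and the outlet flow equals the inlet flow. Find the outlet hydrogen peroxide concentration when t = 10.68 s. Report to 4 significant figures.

1.097 mol/L

Species balance: V dC/dt = Q C_in − Q C − k V C.
This is linear with rate a = Q/V + k = 0.176120 s⁻¹.
C_ss = Q C_in/(Q + kV) = 1.29381 mol/L; C(t) = C_ss + (C₀ − C_ss) e^(−a t).
C(10.68) = 1.29381 + (-1.29381)·e^(−0.176120·10.68) = 1.29381 + (-1.29381)·0.152444 = 1.09658 mol/L.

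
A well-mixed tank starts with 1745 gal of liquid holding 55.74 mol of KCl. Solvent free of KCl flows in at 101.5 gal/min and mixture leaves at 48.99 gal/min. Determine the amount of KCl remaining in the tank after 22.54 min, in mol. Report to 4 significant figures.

34.39 mol

Let m(t) be the amount of KCl. Volume: V(t) = V₀ + (Q_in − Q_out) t = 1745 + 52.5100 t; V(22.54) = 2928.58 gal.
Solute balance: dm/dt = 0 − Q_out C = −Q_out m/V(t).
Separate: dm/m = −Q_out dt/V(t) ⇒ ln(m/m₀) = −(Q_out/(Q_in−Q_out)) ln(V/V₀).
m = m₀ (V₀/V)^(Q_out/(Q_in−Q_out)) = 55.74 × (1745/2928.58)^(0.932965) = 34.3858 mol.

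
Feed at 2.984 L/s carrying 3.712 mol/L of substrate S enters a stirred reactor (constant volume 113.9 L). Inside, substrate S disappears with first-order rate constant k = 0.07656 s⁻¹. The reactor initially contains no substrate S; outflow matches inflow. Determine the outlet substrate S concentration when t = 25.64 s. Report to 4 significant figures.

V dC/dt = Q(C_in − C) − k V C.
dC/dt = (Q/V) C_in − (Q/V + k) C; effective rate a = Q/V + k = 0.0261984 + 0.07656 = 0.102758 s⁻¹.
C_ss = Q C_in/(Q + kV) = 0.946380 mol/L; C(t) = C_ss + (C₀ − C_ss) e^(−a t).
C(25.64) = 0.946380 + (-0.946380)·e^(−0.102758·25.64) = 0.946380 + (-0.946380)·0.0717386 = 0.878488 mol/L.

0.8785 mol/L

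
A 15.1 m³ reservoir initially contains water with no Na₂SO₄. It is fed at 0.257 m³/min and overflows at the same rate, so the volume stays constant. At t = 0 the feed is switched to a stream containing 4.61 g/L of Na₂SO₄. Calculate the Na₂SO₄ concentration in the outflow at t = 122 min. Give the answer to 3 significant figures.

Accumulation = in − out for the solute gives V dC/dt = Q(C_in − C).
Rewrite as dC/dt + C/τ = C_in/τ, τ = V/Q = 58.755 min.
Solution: C(t) = C_in + (C₀ − C_in) e^(−t/τ).
C(122) = 4.61 + (0 − 4.61)·e^(−122/58.755) = 4.61 + (-4.6100)·0.12538 = 4.0320 g/L.

4.03 g/L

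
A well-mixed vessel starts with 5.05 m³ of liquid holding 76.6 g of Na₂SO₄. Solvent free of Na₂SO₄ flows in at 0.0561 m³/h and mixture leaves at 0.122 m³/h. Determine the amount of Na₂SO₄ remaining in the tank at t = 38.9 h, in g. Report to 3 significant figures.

20.6 g

Total volume: dV/dt = Q_in − Q_out = -0.065900 m³/h, so V(t) = 5.05 − 0.065900 t and V(38.9) = 2.4865 m³.
No Na₂SO₄ enters, so dm/dt = −Q_out · (m/V).
dm/m = −Q_out dt/(V₀ − 0.065900 t); integrating gives ln(m/m₀) = −(Q_out/(Q_in−Q_out)) ln(V/V₀).
m = m₀ (V₀/V)^(Q_out/(Q_in−Q_out)) = 76.6 × (5.05/2.4865)^(-1.8513) = 20.634 g.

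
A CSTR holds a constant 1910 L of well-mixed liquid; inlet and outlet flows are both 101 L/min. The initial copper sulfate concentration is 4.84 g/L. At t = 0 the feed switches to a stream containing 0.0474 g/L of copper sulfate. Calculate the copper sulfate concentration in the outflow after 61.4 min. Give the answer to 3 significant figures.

0.234 g/L

Mass balance on the solute (V constant): V dC/dt = Q(C_in − C).
Rewrite as dC/dt + C/τ = C_in/τ, τ = V/Q = 18.911 min.
This is linear first-order; C(t) = C_in + (C₀ − C_in) e^(−t/τ).
C(61.4) = 0.0474 + (4.84 − 0.0474)·e^(−61.4/18.911) = 0.0474 + (4.7926)·0.038898 = 0.23382 g/L.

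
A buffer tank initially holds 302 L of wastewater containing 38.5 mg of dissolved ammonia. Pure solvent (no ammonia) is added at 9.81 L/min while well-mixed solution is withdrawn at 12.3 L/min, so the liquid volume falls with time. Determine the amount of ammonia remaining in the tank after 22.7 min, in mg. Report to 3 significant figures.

Let m(t) be the amount of ammonia. Volume: V(t) = V₀ + (Q_in − Q_out) t = 302 − 2.4900 t; V(22.7) = 245.48 L.
No ammonia enters, so dm/dt = −Q_out · (m/V).
dm/m = −Q_out dt/(V₀ − 2.4900 t); integrating gives ln(m/m₀) = −(Q_out/(Q_in−Q_out)) ln(V/V₀).
m = m₀ (V₀/V)^(Q_out/(Q_in−Q_out)) = 38.5 × (302/245.48)^(-4.9398) = 13.833 mg.

13.8 mg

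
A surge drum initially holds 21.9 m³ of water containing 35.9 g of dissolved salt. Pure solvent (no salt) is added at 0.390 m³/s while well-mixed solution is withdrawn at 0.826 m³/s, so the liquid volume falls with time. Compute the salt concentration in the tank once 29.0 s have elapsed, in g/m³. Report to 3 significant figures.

0.759 g/m³

Total volume: dV/dt = Q_in − Q_out = -0.43600 m³/s, so V(t) = 21.9 − 0.43600 t and V(29.0) = 9.2560 m³.
Species balance (pure solvent in): dm/dt = −Q_out · m/V(t).
Separate: dm/m = −Q_out dt/V(t) ⇒ ln(m/m₀) = −(Q_out/(Q_in−Q_out)) ln(V/V₀).
m = m₀ (V₀/V)^(Q_out/(Q_in−Q_out)) = 35.9 × (21.9/9.2560)^(-1.8945) = 7.0229 g.
C = m/V = 7.0229/9.2560 = 0.75874 g/m³.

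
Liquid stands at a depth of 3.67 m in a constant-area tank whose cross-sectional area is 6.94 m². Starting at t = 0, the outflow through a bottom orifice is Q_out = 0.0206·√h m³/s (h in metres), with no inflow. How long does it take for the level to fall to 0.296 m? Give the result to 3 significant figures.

With no inflow, A dh/dt = −0.0206 √h.
This is separable: 2 d(√h)/dt = −0.0206/A, so √h = √h₀ − (0.0206/(2A)) t.
t = 2A(√h₀ − √h)/0.0206 = 2·6.94·(√3.67 − √0.296)/0.0206
  = 13.880 × (1.9157 − 0.54406) / 0.0206 = 924.21 s.

924 s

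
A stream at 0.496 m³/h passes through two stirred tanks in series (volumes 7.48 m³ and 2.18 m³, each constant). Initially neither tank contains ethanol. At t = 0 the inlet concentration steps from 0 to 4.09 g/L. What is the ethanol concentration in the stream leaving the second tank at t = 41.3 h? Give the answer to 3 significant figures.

Species balance on tank i: dCᵢ/dt = (Cᵢ₋₁ − Cᵢ)/τᵢ with τᵢ = Vᵢ/Q.
τ₁ = 7.48/0.496 = 15.081 h; τ₂ = 2.18/0.496 = 4.3952 h.
Solving the cascade with C₁(0)=C₂(0)=0 gives C₂(t) = C_in[1 − (τ₁ e^(−t/τ₁) − τ₂ e^(−t/τ₂))/(τ₁ − τ₂)].
At t = 41.3: e^(−t/τ₁) = 0.064660, e^(−t/τ₂) = 8.2998e-05.
C₂ = 4.09·[1 − (15.081·0.064660 − 4.3952·8.2998e-05)/(10.685)] = 4.09·0.90878 = 3.7169 g/L.

3.72 g/L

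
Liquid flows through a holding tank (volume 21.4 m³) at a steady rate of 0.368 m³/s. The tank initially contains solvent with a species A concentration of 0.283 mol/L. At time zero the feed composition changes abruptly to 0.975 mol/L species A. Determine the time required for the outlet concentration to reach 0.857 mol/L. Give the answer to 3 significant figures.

Mass balance on the solute (V constant): V dC/dt = Q(C_in − C), so τ = V/Q = 58.152 s.
C(t) = C_in + (C₀ − C_in) e^(−t/τ). Set C = 0.857 and solve for t:
e^(−t/τ) = (C − C_in)/(C₀ − C_in) = (0.857 − 0.975)/(0.283 − 0.975) = 0.17052
t = −τ ln(…) = 58.152 × 1.7689 = 102.87 s.

103 s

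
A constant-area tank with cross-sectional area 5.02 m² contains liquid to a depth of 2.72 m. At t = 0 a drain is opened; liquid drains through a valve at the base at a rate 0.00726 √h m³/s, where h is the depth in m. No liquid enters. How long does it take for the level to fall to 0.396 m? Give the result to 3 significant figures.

1410 s

With no inflow, A dh/dt = −0.00726 √h.
∫ h^(−1/2) dh = −(0.00726/A) ∫ dt, giving 2√h = 2√h₀ − (0.00726/A) t.
t = 2A(√h₀ − √h)/0.00726 = 2·5.02·(√2.72 − √0.396)/0.00726
  = 10.040 × (1.6492 − 0.62929) / 0.00726 = 1410.5 s.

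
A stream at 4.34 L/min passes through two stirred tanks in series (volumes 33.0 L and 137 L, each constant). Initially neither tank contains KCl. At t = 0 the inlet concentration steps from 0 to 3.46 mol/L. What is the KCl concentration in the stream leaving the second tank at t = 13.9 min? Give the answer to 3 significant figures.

Species balance on tank i: dCᵢ/dt = (Cᵢ₋₁ − Cᵢ)/τᵢ with τᵢ = Vᵢ/Q.
τ₁ = 33.0/4.34 = 7.6037 min; τ₂ = 137/4.34 = 31.567 min.
Tank 1: C₁ = C_in(1 − e^(−t/τ₁)). Tank 2 (τ₁ ≠ τ₂): C₂ = C_in[1 − (τ₁ e^(−t/τ₁) − τ₂ e^(−t/τ₂))/(τ₁ − τ₂)].
At t = 13.9: e^(−t/τ₁) = 0.16072, e^(−t/τ₂) = 0.64382.
C₂ = 3.46·[1 − (7.6037·0.16072 − 31.567·0.64382)/(-23.963)] = 3.46·0.20289 = 0.70200 mol/L.

0.702 mol/L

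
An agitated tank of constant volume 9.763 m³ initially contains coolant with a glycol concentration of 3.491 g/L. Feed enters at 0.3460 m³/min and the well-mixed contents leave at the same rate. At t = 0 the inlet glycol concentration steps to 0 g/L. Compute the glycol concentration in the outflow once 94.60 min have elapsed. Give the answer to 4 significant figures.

Transient balance on the dissolved component: V dC/dt = Q(C_in − C).
So dC/dt = (C_in − C)/τ with τ = V/Q = 9.763/0.3460 = 28.2168 min.
C approaches C_in exponentially: C(t) = C_in + (C₀ − C_in) e^(−t/τ).
C(94.60) = 0 + (3.491 − 0)·e^(−94.60/28.2168) = 0 + (3.49100)·0.0349927 = 0.122159 g/L.

0.1222 g/L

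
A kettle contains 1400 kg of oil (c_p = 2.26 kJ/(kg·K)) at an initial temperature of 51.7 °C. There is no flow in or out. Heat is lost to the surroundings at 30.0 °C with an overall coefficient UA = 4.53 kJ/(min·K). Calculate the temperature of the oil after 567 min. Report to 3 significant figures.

Lumped-capacitance energy balance: M c_p dT/dt = UA(T_amb − T).
dT/dt = (T_ss − T)/τ with T_ss = T_amb = 30.000 °C, τ = M c_p/UA = 1400·2.26/4.53 = 698.45 min.
Integrating: T(t) = T_ss + (T₀ − T_ss) e^(−t/τ).
T(567) = 30.000 + (21.700)·0.44406 = 39.636 °C.

39.6 °C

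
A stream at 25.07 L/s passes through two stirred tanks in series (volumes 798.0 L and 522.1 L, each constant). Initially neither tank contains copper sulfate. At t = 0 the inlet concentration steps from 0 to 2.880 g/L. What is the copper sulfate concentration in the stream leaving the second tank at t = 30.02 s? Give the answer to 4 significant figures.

0.9255 g/L

Species balance on tank i: dCᵢ/dt = (Cᵢ₋₁ − Cᵢ)/τᵢ with τᵢ = Vᵢ/Q.
τ₁ = 798.0/25.07 = 31.8309 s; τ₂ = 522.1/25.07 = 20.8257 s.
Solving the cascade with C₁(0)=C₂(0)=0 gives C₂(t) = C_in[1 − (τ₁ e^(−t/τ₁) − τ₂ e^(−t/τ₂))/(τ₁ − τ₂)].
At t = 30.02: e^(−t/τ₁) = 0.389415, e^(−t/τ₂) = 0.236575.
C₂ = 2.880·[1 − (31.8309·0.389415 − 20.8257·0.236575)/(11.0052)] = 2.880·0.321358 = 0.925512 g/L.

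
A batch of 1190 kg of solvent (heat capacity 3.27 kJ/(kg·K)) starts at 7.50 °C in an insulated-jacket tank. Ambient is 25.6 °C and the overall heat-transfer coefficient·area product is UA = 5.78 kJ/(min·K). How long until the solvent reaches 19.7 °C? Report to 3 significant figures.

755 min

Lumped-capacitance energy balance: M c_p dT/dt = UA(T_amb − T).
τ = M c_p/UA = 673.24 min; T_ss = T_amb = 25.600 °C.
T(t) = T_ss + (T₀ − T_ss)e^(−t/τ); set T = 19.7:
t = −τ ln[(T − T_ss)/(T₀ − T_ss)] = −673.24 · ln(0.32597) = 754.67 min.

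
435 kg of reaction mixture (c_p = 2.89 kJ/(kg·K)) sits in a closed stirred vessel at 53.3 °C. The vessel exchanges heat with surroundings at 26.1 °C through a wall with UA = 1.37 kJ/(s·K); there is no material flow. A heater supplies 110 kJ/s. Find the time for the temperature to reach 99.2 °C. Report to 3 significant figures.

1830 s

M c_p dT/dt = −UA(T − T_amb) + Q̇.
τ = M c_p/UA = 917.63 s; T_ss = T_amb + Q̇/UA = 26.1 + 110/1.37 = 106.39 °C.
T(t) = T_ss + (T₀ − T_ss)e^(−t/τ); set T = 99.2:
t = −τ ln[(T − T_ss)/(T₀ − T_ss)] = −917.63 · ln(0.13546) = 1834.4 s.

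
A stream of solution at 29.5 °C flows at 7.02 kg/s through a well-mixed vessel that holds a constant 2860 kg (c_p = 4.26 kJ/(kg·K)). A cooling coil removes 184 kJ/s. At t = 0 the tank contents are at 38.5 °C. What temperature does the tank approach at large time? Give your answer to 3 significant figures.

M c_p dT/dt = ṁ c_p (T_in − T) − Q̇.
At steady state dT/dt = 0 ⇒ T_ss = T_in − Q̇/(ṁ c_p) = 29.5 − 184/(7.02·4.26) = 23.347 °C.

23.3 °C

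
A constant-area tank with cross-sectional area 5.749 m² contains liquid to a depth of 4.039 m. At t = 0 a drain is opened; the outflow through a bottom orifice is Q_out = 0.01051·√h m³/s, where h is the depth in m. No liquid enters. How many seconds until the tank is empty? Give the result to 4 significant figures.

2199 s

A dh/dt = −Q_out = −0.01051 √h.
∫ h^(−1/2) dh = −(0.01051/A) ∫ dt, giving 2√h = 2√h₀ − (0.01051/A) t.
Tank is empty when √h = 0: t_empty = 2A√h₀/0.01051.
t_empty = 2·5.749·√4.039/0.01051 = 11.4980·2.00973/0.01051 = 2198.65 s.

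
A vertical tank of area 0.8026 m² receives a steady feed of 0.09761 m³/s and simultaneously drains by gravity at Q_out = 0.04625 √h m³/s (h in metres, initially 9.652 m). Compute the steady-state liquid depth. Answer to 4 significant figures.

4.454 m

Mass balance (ρ constant): A dh/dt = Q_in − 0.04625 √h. At steady state dh/dt = 0:
Q_in = 0.04625 √h_ss ⇒ √h_ss = 0.09761/0.04625 = 2.11049.
h_ss = 2.11049² = 4.45415 m. (Since h₀ = 9.652 m > h_ss, the level will fall toward this value.)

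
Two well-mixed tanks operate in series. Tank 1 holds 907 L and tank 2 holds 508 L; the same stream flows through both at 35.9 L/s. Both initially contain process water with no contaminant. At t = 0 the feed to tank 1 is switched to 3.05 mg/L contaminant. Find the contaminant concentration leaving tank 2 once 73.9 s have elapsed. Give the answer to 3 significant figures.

2.70 mg/L

Each tank obeys Vᵢ dCᵢ/dt = Q(Cᵢ₋₁ − Cᵢ), so τᵢ = Vᵢ/Q.
τ₁ = 907/35.9 = 25.265 s; τ₂ = 508/35.9 = 14.150 s.
Solving the cascade with C₁(0)=C₂(0)=0 gives C₂(t) = C_in[1 − (τ₁ e^(−t/τ₁) − τ₂ e^(−t/τ₂))/(τ₁ − τ₂)].
At t = 73.9: e^(−t/τ₁) = 0.053663, e^(−t/τ₂) = 0.0053940.
C₂ = 3.05·[1 − (25.265·0.053663 − 14.150·0.0053940)/(11.114)] = 3.05·0.88488 = 2.6989 mg/L.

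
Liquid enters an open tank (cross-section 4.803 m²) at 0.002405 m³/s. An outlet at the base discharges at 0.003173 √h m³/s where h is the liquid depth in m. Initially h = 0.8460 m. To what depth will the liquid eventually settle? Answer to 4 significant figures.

Mass balance (ρ constant): A dh/dt = Q_in − 0.003173 √h. At steady state dh/dt = 0:
Q_in = 0.003173 √h_ss ⇒ √h_ss = 0.002405/0.003173 = 0.757958.
h_ss = 0.757958² = 0.574500 m. (Since h₀ = 0.8460 m > h_ss, the level will fall toward this value.)

0.5745 m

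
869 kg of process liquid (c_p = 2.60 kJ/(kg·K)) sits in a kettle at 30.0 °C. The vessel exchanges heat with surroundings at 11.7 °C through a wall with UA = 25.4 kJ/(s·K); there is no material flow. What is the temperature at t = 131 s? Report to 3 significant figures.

15.9 °C

M c_p dT/dt = −UA(T − T_amb).
dT/dt = (T_ss − T)/τ with T_ss = T_amb = 11.700 °C, τ = M c_p/UA = 869·2.60/25.4 = 88.953 s.
Integrating: T(t) = T_ss + (T₀ − T_ss) e^(−t/τ).
T(131) = 11.700 + (18.300)·0.22931 = 15.896 °C.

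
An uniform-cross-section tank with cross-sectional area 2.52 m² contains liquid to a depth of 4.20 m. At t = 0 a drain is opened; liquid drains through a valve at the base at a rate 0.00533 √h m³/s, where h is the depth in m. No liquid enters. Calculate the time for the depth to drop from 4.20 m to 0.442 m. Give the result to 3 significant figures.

1310 s

Volume balance on the tank: A dh/dt = −0.00533 √h.
Separate and integrate: 2(√h − √h₀) = −(0.00533/A) t.
t = 2A(√h₀ − √h)/0.00533 = 2·2.52·(√4.20 − √0.442)/0.00533
  = 5.0400 × (2.0494 − 0.66483) / 0.00533 = 1309.2 s.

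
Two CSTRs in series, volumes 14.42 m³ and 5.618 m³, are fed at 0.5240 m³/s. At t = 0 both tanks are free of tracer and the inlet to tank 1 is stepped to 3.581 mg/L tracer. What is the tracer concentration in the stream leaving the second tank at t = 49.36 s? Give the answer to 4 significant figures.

2.628 mg/L

Time constants: τᵢ = Vᵢ/Q for each well-mixed tank.
τ₁ = 14.42/0.5240 = 27.5191 s; τ₂ = 5.618/0.5240 = 10.7214 s.
Tank 1: C₁ = C_in(1 − e^(−t/τ₁)). Tank 2 (τ₁ ≠ τ₂): C₂ = C_in[1 − (τ₁ e^(−t/τ₁) − τ₂ e^(−t/τ₂))/(τ₁ − τ₂)].
At t = 49.36: e^(−t/τ₁) = 0.166349, e^(−t/τ₂) = 0.0100128.
C₂ = 3.581·[1 − (27.5191·0.166349 − 10.7214·0.0100128)/(16.7977)] = 3.581·0.733866 = 2.62798 mg/L.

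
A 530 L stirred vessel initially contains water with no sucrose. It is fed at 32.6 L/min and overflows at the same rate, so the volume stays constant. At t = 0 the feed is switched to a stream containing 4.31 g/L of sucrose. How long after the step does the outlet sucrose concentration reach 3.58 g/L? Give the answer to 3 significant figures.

Mass balance on the solute (V constant): V dC/dt = Q(C_in − C), so τ = V/Q = 16.258 min.
C(t) = C_in + (C₀ − C_in) e^(−t/τ). Set C = 3.58 and solve for t:
e^(−t/τ) = (C − C_in)/(C₀ − C_in) = (3.58 − 4.31)/(0 − 4.31) = 0.16937
t = −τ ln(…) = 16.258 × 1.7756 = 28.868 min.

28.9 min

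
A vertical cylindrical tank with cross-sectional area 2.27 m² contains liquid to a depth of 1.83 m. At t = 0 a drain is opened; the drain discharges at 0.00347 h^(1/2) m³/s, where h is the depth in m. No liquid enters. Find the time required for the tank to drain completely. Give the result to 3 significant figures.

1770 s

With no inflow, A dh/dt = −0.00347 √h.
∫ h^(−1/2) dh = −(0.00347/A) ∫ dt, giving 2√h = 2√h₀ − (0.00347/A) t.
Tank is empty when √h = 0: t_empty = 2A√h₀/0.00347.
t_empty = 2·2.27·√1.83/0.00347 = 4.5400·1.3528/0.00347 = 1769.9 s.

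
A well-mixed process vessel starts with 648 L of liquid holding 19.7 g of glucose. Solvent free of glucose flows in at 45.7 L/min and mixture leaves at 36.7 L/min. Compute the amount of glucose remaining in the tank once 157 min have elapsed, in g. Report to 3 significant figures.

0.176 g

Let m(t) be the amount of glucose. Volume: V(t) = V₀ + (Q_in − Q_out) t = 648 + 9.0000 t; V(157) = 2061.0 L.
No glucose enters, so dm/dt = −Q_out · (m/V).
Separate: dm/m = −Q_out dt/V(t) ⇒ ln(m/m₀) = −(Q_out/(Q_in−Q_out)) ln(V/V₀).
m = m₀ (V₀/V)^(Q_out/(Q_in−Q_out)) = 19.7 × (648/2061.0)^(4.0778) = 0.17594 g.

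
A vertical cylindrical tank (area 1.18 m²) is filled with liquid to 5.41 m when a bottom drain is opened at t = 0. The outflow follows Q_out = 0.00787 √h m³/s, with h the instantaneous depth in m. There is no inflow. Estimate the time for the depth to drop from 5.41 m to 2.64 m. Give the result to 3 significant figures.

210 s

A dh/dt = −Q_out = −0.00787 √h.
∫ h^(−1/2) dh = −(0.00787/A) ∫ dt, giving 2√h = 2√h₀ − (0.00787/A) t.
t = 2A(√h₀ − √h)/0.00787 = 2·1.18·(√5.41 − √2.64)/0.00787
  = 2.3600 × (2.3259 − 1.6248) / 0.00787 = 210.25 s.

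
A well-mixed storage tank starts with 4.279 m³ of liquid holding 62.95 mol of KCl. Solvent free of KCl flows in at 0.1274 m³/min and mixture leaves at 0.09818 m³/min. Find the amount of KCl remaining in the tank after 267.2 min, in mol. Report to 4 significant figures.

Total volume: dV/dt = Q_in − Q_out = 0.0292200 m³/min, so V(t) = 4.279 + 0.0292200 t and V(267.2) = 12.0866 m³.
Species balance (pure solvent in): dm/dt = −Q_out · m/V(t).
dm/m = −Q_out dt/(V₀ + 0.0292200 t); integrating gives ln(m/m₀) = −(Q_out/(Q_in−Q_out)) ln(V/V₀).
m = m₀ (V₀/V)^(Q_out/(Q_in−Q_out)) = 62.95 × (4.279/12.0866)^(3.36003) = 1.92200 mol.

1.922 mol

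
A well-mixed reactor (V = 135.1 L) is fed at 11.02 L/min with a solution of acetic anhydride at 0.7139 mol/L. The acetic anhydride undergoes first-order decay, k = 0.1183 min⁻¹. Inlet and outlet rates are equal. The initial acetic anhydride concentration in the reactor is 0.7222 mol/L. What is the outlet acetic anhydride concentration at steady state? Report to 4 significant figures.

0.2914 mol/L

Species balance: V dC/dt = Q C_in − Q C − k V C.
Steady state (dC/dt = 0): C_ss = Q C_in/(Q + kV) = C_in/(1 + kV/Q).
C_ss = 11.02·0.7139/(11.02 + 0.1183·135.1) = 7.86718/27.0023 = 0.291352 mol/L.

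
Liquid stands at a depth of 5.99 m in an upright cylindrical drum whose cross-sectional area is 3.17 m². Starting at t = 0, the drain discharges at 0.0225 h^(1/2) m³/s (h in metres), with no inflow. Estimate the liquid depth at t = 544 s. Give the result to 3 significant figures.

0.267 m

Accumulation of liquid (constant cross-section A): A dh/dt = −0.0225 √h.
∫ h^(−1/2) dh = −(0.0225/A) ∫ dt, giving 2√h = 2√h₀ − (0.0225/A) t.
√h = √5.99 − 0.0225·544/(2·3.17) = 2.4474 − 1.9306 = 0.51685.
h = 0.51685² = 0.26713 m.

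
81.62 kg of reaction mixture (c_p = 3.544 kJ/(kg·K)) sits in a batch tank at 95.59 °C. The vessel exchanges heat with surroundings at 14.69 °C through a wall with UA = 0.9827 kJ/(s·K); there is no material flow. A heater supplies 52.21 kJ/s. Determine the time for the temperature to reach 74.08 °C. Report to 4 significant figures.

M c_p dT/dt = −UA(T − T_amb) + Q̇.
τ = M c_p/UA = 294.354 s; T_ss = T_amb + Q̇/UA = 14.69 + 52.21/0.9827 = 67.8191 °C.
T(t) = T_ss + (T₀ − T_ss)e^(−t/τ); set T = 74.08:
t = −τ ln[(T − T_ss)/(T₀ − T_ss)] = −294.354 · ln(0.225447) = 438.489 s.

438.5 s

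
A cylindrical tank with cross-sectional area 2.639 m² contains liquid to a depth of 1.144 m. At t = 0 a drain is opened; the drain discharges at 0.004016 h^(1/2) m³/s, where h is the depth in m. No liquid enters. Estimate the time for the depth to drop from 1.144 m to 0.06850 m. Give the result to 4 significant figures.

1062 s

A dh/dt = −Q_out = −0.004016 √h.
Separate and integrate: 2(√h − √h₀) = −(0.004016/A) t.
t = 2A(√h₀ − √h)/0.004016 = 2·2.639·(√1.144 − √0.06850)/0.004016
  = 5.27800 × (1.06958 − 0.261725) / 0.004016 = 1061.72 s.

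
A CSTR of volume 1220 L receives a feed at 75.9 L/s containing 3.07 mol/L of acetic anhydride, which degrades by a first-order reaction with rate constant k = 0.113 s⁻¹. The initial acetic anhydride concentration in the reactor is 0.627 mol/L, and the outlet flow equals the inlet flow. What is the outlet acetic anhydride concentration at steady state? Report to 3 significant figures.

Species balance: V dC/dt = Q C_in − Q C − k V C.
Steady state (dC/dt = 0): C_ss = Q C_in/(Q + kV) = C_in/(1 + kV/Q).
C_ss = 75.9·3.07/(75.9 + 0.113·1220) = 233.01/213.76 = 1.0901 mol/L.

1.09 mol/L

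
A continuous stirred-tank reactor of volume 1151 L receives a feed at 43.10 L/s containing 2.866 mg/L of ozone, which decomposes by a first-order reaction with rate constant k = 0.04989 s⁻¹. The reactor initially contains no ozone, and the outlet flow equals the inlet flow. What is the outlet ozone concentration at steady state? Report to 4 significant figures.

1.229 mg/L

Accumulation = in − out − consumed: V dC/dt = Q C_in − Q C − k V C.
At steady state: 0 = Q C_in − (Q + kV) C_ss, so C_ss = Q C_in/(Q + kV).
C_ss = 43.10·2.866/(43.10 + 0.04989·1151) = 123.525/100.523 = 1.22881 mg/L.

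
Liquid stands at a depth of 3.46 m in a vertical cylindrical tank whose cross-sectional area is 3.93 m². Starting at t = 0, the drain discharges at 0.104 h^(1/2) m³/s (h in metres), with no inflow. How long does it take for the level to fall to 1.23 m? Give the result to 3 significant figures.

56.8 s

Mass balance (ρ constant): A dh/dt = −0.104 √h.
This is separable: 2 d(√h)/dt = −0.104/A, so √h = √h₀ − (0.104/(2A)) t.
t = 2A(√h₀ − √h)/0.104 = 2·3.93·(√3.46 − √1.23)/0.104
  = 7.8600 × (1.8601 − 1.1091) / 0.104 = 56.762 s.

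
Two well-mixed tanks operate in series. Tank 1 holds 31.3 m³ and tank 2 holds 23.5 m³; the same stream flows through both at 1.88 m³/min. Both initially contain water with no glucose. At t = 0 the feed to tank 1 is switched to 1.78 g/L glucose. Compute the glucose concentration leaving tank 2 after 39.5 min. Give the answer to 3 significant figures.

Each tank obeys Vᵢ dCᵢ/dt = Q(Cᵢ₋₁ − Cᵢ), so τᵢ = Vᵢ/Q.
τ₁ = 31.3/1.88 = 16.649 min; τ₂ = 23.5/1.88 = 12.500 min.
Solving the cascade with C₁(0)=C₂(0)=0 gives C₂(t) = C_in[1 − (τ₁ e^(−t/τ₁) − τ₂ e^(−t/τ₂))/(τ₁ − τ₂)].
At t = 39.5: e^(−t/τ₁) = 0.093245, e^(−t/τ₂) = 0.042426.
C₂ = 1.78·[1 − (16.649·0.093245 − 12.500·0.042426)/(4.1489)] = 1.78·0.75365 = 1.3415 g/L.

1.34 g/L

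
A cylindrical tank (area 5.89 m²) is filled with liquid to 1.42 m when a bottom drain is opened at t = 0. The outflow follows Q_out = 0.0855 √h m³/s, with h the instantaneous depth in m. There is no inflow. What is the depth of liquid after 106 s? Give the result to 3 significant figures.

0.178 m

Mass balance (ρ constant): A dh/dt = −0.0855 √h.
∫ h^(−1/2) dh = −(0.0855/A) ∫ dt, giving 2√h = 2√h₀ − (0.0855/A) t.
√h = √1.42 − 0.0855·106/(2·5.89) = 1.1916 − 0.76935 = 0.42228.
h = 0.42228² = 0.17832 m.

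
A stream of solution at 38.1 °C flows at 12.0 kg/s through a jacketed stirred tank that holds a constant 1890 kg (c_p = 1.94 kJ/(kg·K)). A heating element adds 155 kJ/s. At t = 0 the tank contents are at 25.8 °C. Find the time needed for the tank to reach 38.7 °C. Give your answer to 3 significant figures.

180 s

Unsteady energy balance on the tank contents: M c_p dT/dt = ṁ c_p (T_in − T) + 155.
τ = M/ṁ = 157.50 s; T_ss = T_in + Q̇/(ṁ c_p) = 44.758 °C.
T(t) = T_ss + (T₀ − T_ss) e^(−t/τ). Set T = 38.7:
e^(−t/τ) = (38.7 − 44.758)/(25.8 − 44.758) = 0.31955
t = −157.50 · ln(0.31955) = 179.68 s.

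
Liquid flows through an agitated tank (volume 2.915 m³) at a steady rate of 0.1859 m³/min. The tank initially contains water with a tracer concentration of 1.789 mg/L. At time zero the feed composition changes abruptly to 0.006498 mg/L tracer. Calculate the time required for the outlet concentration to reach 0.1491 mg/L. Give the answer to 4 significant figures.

Unsteady species balance (constant V, well mixed): V dC/dt = Q(C_in − C), so τ = V/Q = 15.6805 min.
C(t) = C_in + (C₀ − C_in) e^(−t/τ). Set C = 0.1491 and solve for t:
e^(−t/τ) = (C − C_in)/(C₀ − C_in) = (0.1491 − 0.006498)/(1.789 − 0.006498) = 0.0800010
t = −τ ln(…) = 15.6805 × 2.52572 = 39.6044 min.

39.60 min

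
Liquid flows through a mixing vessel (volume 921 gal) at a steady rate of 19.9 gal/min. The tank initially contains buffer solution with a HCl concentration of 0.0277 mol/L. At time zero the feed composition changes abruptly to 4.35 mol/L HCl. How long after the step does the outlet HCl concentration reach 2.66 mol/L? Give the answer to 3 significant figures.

Transient balance on the dissolved component: V dC/dt = Q(C_in − C), so τ = V/Q = 46.281 min.
C(t) = C_in + (C₀ − C_in) e^(−t/τ). Set C = 2.66 and solve for t:
e^(−t/τ) = (C − C_in)/(C₀ − C_in) = (2.66 − 4.35)/(0.0277 − 4.35) = 0.39100
t = −τ ln(…) = 46.281 × 0.93906 = 43.461 min.

43.5 min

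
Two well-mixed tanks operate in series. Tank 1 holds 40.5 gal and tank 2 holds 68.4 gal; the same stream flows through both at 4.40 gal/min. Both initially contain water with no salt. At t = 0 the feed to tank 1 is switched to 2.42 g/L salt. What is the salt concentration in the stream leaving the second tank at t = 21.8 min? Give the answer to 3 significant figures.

1.29 g/L

Time constants: τᵢ = Vᵢ/Q for each well-mixed tank.
τ₁ = 40.5/4.40 = 9.2045 min; τ₂ = 68.4/4.40 = 15.545 min.
Tank 1: C₁ = C_in(1 − e^(−t/τ₁)). Tank 2 (τ₁ ≠ τ₂): C₂ = C_in[1 − (τ₁ e^(−t/τ₁) − τ₂ e^(−t/τ₂))/(τ₁ − τ₂)].
At t = 21.8: e^(−t/τ₁) = 0.093631, e^(−t/τ₂) = 0.24602.
C₂ = 2.42·[1 − (9.2045·0.093631 − 15.545·0.24602)/(-6.3409)] = 2.42·0.53277 = 1.2893 g/L.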